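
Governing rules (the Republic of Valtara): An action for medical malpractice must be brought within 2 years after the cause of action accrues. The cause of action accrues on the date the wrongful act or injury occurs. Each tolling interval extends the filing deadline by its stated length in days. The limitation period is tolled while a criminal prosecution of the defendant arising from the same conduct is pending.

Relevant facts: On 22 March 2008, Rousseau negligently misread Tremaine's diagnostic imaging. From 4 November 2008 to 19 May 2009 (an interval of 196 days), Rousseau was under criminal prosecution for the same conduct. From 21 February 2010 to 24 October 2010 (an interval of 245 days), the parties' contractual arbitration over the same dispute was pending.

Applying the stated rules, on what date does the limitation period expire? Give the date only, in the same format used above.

4 October 2010

The cause of action accrued on 22 March 2008, the date of the act.
The untolled deadline — 2 years after 22 March 2008 — is 22 March 2010.
Because the pending criminal prosecution ran from 4 November 2008 to 19 May 2009, the deadline is extended by 196 days to 4 October 2010.
Although a pending arbitration ran from 21 February 2010 to 24 October 2010, the stated rules do not make that a tolling event, so it is disregarded.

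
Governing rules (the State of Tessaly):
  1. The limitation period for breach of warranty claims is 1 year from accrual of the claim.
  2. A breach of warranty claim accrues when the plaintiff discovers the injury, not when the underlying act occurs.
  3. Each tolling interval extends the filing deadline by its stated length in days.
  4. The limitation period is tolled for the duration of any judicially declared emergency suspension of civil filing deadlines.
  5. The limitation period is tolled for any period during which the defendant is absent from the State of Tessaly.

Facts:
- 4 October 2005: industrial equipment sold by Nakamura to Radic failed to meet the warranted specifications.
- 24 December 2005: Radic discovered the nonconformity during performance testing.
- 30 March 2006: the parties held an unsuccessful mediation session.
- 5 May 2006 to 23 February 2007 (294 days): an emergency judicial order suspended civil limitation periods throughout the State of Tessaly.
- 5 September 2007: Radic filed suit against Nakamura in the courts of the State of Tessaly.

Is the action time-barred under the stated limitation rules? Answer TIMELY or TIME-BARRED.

Under the discovery rule, the claim accrued on 24 December 2005, when Radic discovered the injury — not on the 4 October 2005 date of the underlying act.
1 year from 24 December 2005 is 24 December 2006.
Because the emergency suspension of filing deadlines ran from 5 May 2006 to 23 February 2007, the deadline is extended by 294 days to 14 October 2007.
Nothing else in the chronology tolls or restarts the period.
The 5 September 2007 filing precedes the 14 October 2007 deadline; the claim is timely.

TIMELY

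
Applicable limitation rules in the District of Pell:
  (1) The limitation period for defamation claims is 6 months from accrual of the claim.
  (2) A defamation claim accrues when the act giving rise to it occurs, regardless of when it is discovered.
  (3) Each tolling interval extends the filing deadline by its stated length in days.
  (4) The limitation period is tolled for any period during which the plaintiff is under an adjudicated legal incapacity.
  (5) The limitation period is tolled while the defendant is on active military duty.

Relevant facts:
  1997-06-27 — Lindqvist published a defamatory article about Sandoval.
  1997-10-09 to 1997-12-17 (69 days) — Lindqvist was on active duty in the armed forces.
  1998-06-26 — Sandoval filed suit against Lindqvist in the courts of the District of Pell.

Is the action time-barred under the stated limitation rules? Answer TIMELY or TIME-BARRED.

The limitation period began to run on 1997-06-27.
Adding the 6 months base period to 1997-06-27 gives a deadline of 1997-12-27, before any tolling.
The defendant's active military service from 1997-10-09 to 1997-12-17 tolled the period for 69 days, extending the deadline to 1998-03-06.
Sandoval filed on 1998-06-26, after the 1998-03-06 deadline, so the action is time-barred.

TIME-BARRED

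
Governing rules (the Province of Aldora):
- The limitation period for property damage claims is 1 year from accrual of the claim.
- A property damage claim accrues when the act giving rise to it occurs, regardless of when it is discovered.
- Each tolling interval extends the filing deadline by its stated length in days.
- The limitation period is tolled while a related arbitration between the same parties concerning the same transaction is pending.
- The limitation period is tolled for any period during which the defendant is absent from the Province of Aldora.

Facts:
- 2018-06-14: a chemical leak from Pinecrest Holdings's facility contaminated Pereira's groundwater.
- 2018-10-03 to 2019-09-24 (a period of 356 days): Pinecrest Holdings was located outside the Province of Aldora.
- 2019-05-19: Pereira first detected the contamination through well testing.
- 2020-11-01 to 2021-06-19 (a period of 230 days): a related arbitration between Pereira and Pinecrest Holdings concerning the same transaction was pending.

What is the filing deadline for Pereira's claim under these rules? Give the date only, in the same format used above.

The claim accrued on 2018-06-14, when the wrongful act occurred; under the stated occurrence rule the 2019-05-19 discovery does not delay accrual.
Adding the 1 year base period to 2018-06-14 gives a deadline of 2019-06-14, before any tolling.
The defendant's absence from the jurisdiction from 2018-10-03 to 2019-09-24 tolled the period for 356 days, extending the deadline to 2020-06-04.
By the time the pending related arbitration began on 2020-11-01, the limitation period had already expired on 2020-06-04; that interval cannot revive it.

2020-06-04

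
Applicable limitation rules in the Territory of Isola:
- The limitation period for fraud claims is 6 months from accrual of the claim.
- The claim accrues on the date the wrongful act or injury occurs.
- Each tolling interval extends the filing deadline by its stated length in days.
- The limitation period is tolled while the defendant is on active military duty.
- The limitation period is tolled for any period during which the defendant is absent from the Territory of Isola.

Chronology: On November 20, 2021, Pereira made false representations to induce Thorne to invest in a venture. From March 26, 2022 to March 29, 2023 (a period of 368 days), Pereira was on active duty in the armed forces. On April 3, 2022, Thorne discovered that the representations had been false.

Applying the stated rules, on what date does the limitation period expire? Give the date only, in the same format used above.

Accrual is governed by the date of the act, so the period began to run on November 20, 2021; the later discovery on April 3, 2022 is irrelevant under the stated rule.
Adding the 6 months base period to November 20, 2021 gives a deadline of May 20, 2022, before any tolling.
Because the defendant's active military service ran from March 26, 2022 to March 29, 2023, the deadline is extended by 368 days to May 23, 2023.

May 23, 2023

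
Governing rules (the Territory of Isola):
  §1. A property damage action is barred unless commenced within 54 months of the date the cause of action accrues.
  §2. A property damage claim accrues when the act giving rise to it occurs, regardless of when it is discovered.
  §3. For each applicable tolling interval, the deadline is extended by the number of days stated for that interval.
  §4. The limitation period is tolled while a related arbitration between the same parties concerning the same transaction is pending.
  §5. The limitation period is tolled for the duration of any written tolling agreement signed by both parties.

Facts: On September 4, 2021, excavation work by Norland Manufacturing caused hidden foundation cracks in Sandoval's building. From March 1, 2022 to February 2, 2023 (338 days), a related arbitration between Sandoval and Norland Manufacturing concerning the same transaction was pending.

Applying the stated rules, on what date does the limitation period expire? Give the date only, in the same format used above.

The claim accrued on September 4, 2021, when the wrongful act occurred.
The untolled deadline — 54 months after September 4, 2021 — is March 4, 2026.
The period was tolled for 338 days by the pending related arbitration (March 1, 2022 to February 2, 2023), pushing the deadline to February 5, 2027.

February 5, 2027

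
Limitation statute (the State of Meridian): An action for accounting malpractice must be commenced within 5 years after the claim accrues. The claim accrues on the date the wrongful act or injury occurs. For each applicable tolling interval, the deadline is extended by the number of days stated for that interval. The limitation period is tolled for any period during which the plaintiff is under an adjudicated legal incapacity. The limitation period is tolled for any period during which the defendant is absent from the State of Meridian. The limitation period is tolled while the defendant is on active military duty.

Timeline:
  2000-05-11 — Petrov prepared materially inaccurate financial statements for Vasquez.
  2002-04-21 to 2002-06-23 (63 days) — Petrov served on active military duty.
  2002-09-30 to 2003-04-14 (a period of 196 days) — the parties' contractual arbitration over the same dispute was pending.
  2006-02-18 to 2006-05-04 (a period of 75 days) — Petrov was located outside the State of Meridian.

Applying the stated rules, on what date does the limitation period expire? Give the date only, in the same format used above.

2005-07-13

The claim accrued on 2000-05-11, when the wrongful act occurred.
The untolled deadline — 5 years after 2000-05-11 — is 2005-05-11.
The period was tolled for 63 days by the defendant's active military service (2002-04-21 to 2002-06-23), pushing the deadline to 2005-07-13.
By the time the defendant's absence from the jurisdiction began on 2006-02-18, the limitation period had already expired on 2005-07-13; that interval cannot revive it.
The pending related arbitration from 2002-09-30 to 2003-04-14 does not toll the period, because no stated rule makes a pending arbitration a tolling event.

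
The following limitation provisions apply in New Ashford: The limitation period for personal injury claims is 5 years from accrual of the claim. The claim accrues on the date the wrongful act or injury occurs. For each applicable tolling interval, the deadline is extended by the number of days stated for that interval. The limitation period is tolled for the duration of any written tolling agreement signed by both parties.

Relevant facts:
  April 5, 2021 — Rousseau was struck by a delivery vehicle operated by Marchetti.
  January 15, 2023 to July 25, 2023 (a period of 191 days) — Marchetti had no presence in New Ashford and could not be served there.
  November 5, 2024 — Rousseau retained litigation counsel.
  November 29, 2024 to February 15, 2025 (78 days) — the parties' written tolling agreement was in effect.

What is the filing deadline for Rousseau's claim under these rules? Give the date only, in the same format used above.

The limitation period began to run on April 5, 2021.
5 years from April 5, 2021 is April 5, 2026.
Because the written tolling agreement ran from November 29, 2024 to February 15, 2025, the deadline is extended by 78 days to June 22, 2026.
The defendant's absence from the jurisdiction from January 15, 2023 to July 25, 2023 does not toll the period, because no stated rule makes the defendant's absence a tolling event.
None of the other events listed affects the running of the period under the stated rules.

June 22, 2026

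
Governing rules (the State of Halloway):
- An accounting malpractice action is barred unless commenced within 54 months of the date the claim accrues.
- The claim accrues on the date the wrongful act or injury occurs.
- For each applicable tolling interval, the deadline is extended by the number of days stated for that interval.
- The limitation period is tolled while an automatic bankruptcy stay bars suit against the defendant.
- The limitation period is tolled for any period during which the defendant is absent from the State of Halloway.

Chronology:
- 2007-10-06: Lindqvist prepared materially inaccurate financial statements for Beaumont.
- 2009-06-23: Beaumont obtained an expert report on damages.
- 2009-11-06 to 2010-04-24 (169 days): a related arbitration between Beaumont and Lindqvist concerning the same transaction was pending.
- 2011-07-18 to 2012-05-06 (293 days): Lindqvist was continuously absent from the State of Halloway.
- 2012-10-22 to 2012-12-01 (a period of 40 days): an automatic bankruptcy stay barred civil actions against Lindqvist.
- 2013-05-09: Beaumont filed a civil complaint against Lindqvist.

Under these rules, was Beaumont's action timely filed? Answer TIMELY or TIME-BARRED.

TIME-BARRED

The claim accrued on 2007-10-06, when the wrongful act occurred.
Adding the 54 months base period to 2007-10-06 gives a deadline of 2012-04-06, before any tolling.
Because the defendant's absence from the jurisdiction ran from 2011-07-18 to 2012-05-06, the deadline is extended by 293 days to 2013-01-24.
The period was tolled for 40 days by the automatic bankruptcy stay (2012-10-22 to 2012-12-01), pushing the deadline to 2013-03-05.
No stated provision tolls the period for a pending arbitration, so the interval from 2009-11-06 to 2010-04-24 has no effect on the deadline.
The other events in the timeline have no effect on the limitation period under the stated rules.
The 2013-05-09 filing falls after the 2013-03-05 deadline; the claim is time-barred.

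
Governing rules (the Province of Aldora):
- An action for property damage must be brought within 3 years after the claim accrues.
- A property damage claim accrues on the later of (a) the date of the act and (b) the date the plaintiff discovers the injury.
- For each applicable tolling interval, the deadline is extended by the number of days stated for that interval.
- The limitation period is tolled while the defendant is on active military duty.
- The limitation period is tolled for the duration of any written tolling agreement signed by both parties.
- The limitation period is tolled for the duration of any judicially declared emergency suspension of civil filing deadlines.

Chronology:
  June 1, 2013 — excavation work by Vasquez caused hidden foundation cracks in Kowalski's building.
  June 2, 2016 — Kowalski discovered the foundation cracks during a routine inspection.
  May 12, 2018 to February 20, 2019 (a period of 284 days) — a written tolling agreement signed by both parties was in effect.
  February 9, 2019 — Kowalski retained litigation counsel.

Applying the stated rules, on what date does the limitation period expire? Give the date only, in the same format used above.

The claim accrued on June 2, 2016 — the later of the June 1, 2013 act and the June 2, 2016 discovery.
Adding the 3 years base period to June 2, 2016 gives a deadline of June 2, 2019, before any tolling.
The written tolling agreement from May 12, 2018 to February 20, 2019 tolled the period for 284 days, extending the deadline to March 12, 2020.
None of the other events listed affects the running of the period under the stated rules.

March 12, 2020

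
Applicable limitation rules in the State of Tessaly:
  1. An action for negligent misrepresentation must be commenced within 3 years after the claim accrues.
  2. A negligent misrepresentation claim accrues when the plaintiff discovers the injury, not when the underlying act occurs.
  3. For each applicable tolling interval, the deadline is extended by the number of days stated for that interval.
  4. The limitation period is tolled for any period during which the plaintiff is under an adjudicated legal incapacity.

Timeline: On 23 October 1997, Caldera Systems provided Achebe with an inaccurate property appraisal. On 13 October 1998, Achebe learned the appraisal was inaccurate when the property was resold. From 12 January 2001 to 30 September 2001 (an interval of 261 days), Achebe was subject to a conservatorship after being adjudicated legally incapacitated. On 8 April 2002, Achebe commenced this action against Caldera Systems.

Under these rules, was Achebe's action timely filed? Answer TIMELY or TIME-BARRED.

The claim did not accrue until Achebe discovered the injury on 13 October 1998; the 23 October 1997 act date does not start the clock under the stated rule.
3 years from 13 October 1998 is 13 October 2001.
Because the plaintiff's legal incapacity ran from 12 January 2001 to 30 September 2001, the deadline is extended by 261 days to 1 July 2002.
The 8 April 2002 filing precedes the 1 July 2002 deadline; the claim is timely.

TIMELY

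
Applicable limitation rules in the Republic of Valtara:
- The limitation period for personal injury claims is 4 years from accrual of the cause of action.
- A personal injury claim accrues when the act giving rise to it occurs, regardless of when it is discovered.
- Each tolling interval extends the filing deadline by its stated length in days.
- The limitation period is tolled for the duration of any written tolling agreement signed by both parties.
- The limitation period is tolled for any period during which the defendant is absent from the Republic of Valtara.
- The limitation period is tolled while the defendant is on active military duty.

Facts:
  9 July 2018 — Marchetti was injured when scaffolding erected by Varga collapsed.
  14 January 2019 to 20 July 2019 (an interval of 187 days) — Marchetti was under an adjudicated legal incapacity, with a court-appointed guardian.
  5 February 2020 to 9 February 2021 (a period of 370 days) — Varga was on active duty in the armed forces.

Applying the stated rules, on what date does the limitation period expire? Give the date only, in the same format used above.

The cause of action accrued on 9 July 2018, the date of the act.
4 years from 9 July 2018 is 9 July 2022.
The period was tolled for 370 days by the defendant's active military service (5 February 2020 to 9 February 2021), pushing the deadline to 14 July 2023.
No stated provision tolls the period for the plaintiff's incapacity, so the interval from 14 January 2019 to 20 July 2019 has no effect on the deadline.

14 July 2023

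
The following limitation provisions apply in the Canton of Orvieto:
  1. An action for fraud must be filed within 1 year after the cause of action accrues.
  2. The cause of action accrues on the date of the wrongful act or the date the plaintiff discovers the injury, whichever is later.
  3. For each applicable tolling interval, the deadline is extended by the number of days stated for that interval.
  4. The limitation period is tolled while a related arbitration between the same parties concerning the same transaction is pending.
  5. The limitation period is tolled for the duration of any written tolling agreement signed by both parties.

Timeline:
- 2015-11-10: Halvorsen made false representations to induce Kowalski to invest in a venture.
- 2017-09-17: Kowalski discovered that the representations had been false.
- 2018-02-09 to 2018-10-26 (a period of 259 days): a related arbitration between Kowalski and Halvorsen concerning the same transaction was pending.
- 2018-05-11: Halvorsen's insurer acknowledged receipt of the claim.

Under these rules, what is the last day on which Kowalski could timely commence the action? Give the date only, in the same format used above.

2019-06-03

Taking the later of the act (2015-11-10) and discovery (2017-09-17), the claim accrued on 2017-09-17.
1 year from 2017-09-17 is 2018-09-17.
The period was tolled for 259 days by the pending related arbitration (2018-02-09 to 2018-10-26), pushing the deadline to 2019-06-03.
The other events in the timeline have no effect on the limitation period under the stated rules.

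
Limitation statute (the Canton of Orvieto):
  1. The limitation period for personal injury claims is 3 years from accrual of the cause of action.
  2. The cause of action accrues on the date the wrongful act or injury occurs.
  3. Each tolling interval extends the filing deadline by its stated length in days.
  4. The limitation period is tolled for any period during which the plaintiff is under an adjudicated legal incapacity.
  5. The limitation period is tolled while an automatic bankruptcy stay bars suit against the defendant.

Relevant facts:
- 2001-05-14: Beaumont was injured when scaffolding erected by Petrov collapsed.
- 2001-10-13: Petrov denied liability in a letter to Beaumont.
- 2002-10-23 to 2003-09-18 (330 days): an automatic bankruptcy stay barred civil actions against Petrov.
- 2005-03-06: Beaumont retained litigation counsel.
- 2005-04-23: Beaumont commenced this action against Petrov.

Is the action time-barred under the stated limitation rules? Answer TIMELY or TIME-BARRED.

TIME-BARRED

The claim accrued on 2001-05-14, when the wrongful act occurred.
Adding the 3 years base period to 2001-05-14 gives a deadline of 2004-05-14, before any tolling.
Because the automatic bankruptcy stay ran from 2002-10-23 to 2003-09-18, the deadline is extended by 330 days to 2005-04-09.
None of the other events listed affects the running of the period under the stated rules.
Beaumont filed on 2005-04-23, after the 2005-04-09 deadline, so the action is time-barred.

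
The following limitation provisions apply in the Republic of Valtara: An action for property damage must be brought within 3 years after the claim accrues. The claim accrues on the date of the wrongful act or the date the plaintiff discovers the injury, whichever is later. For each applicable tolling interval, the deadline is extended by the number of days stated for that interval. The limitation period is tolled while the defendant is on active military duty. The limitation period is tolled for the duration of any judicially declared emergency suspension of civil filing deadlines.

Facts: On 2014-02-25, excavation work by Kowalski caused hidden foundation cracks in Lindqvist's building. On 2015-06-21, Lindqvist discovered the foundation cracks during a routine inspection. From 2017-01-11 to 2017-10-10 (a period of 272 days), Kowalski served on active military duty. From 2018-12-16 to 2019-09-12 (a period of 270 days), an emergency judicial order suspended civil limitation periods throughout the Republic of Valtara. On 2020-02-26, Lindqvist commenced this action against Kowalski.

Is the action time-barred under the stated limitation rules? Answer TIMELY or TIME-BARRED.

Because discovery on 2015-06-21 post-dates the 2014-02-25 act, accrual under the later-of rule falls on 2015-06-21.
The untolled deadline — 3 years after 2015-06-21 — is 2018-06-21.
The defendant's active military service from 2017-01-11 to 2017-10-10 tolled the period for 272 days, extending the deadline to 2019-03-20.
The emergency suspension of filing deadlines from 2018-12-16 to 2019-09-12 tolled the period for 270 days, extending the deadline to 2019-12-15.
The 2020-02-26 filing falls after the 2019-12-15 deadline; the claim is time-barred.

TIME-BARRED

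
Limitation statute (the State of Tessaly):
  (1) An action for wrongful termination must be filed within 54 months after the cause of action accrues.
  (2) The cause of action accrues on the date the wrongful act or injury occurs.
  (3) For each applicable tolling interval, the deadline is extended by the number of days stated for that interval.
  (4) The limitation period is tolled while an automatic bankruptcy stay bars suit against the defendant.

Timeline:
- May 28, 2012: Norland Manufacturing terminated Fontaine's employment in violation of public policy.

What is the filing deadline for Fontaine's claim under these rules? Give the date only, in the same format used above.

The cause of action accrued on May 28, 2012, the date of the act.
54 months from May 28, 2012 is November 28, 2016.

November 28, 2016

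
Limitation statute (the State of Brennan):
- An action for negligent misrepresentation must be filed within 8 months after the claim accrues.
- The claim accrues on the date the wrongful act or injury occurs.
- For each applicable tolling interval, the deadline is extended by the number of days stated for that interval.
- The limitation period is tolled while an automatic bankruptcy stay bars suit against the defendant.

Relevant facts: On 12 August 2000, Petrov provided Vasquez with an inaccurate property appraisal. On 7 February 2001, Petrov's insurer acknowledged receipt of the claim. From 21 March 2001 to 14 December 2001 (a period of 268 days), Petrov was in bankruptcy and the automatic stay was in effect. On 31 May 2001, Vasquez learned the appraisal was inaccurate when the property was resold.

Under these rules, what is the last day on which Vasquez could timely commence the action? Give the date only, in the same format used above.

Because the rule ties accrual to occurrence, the claim accrued on 12 August 2000, not on the 31 May 2001 discovery date.
The untolled deadline — 8 months after 12 August 2000 — is 12 April 2001.
Because the automatic bankruptcy stay ran from 21 March 2001 to 14 December 2001, the deadline is extended by 268 days to 5 January 2002.
The other events in the timeline have no effect on the limitation period under the stated rules.

5 January 2002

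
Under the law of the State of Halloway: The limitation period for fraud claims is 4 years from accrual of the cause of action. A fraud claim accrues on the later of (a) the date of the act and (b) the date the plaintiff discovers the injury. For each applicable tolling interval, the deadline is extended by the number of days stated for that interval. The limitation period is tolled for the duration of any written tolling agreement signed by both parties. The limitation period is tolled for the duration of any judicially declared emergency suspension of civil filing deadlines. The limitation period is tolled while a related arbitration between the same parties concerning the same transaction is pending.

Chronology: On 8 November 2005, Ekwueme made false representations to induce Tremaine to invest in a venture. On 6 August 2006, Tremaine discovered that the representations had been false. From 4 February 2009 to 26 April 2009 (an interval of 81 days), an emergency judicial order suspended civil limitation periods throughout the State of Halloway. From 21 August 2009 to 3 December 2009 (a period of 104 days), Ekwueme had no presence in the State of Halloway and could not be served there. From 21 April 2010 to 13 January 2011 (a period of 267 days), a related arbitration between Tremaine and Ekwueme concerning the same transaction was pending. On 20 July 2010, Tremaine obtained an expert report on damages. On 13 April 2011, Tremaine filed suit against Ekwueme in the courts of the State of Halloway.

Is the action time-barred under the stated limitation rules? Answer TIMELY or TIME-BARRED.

The claim accrued on 6 August 2006 — the later of the 8 November 2005 act and the 6 August 2006 discovery.
The untolled deadline — 4 years after 6 August 2006 — is 6 August 2010.
Because the emergency suspension of filing deadlines ran from 4 February 2009 to 26 April 2009, the deadline is extended by 81 days to 26 October 2010.
The pending related arbitration from 21 April 2010 to 13 January 2011 tolled the period for 267 days, extending the deadline to 20 July 2011.
No stated provision tolls the period for the defendant's absence, so the interval from 21 August 2009 to 3 December 2009 has no effect on the deadline.
Nothing else in the chronology tolls or restarts the period.
Filing on 13 April 2011 beat the 20 July 2011 deadline — the action is timely.

TIMELY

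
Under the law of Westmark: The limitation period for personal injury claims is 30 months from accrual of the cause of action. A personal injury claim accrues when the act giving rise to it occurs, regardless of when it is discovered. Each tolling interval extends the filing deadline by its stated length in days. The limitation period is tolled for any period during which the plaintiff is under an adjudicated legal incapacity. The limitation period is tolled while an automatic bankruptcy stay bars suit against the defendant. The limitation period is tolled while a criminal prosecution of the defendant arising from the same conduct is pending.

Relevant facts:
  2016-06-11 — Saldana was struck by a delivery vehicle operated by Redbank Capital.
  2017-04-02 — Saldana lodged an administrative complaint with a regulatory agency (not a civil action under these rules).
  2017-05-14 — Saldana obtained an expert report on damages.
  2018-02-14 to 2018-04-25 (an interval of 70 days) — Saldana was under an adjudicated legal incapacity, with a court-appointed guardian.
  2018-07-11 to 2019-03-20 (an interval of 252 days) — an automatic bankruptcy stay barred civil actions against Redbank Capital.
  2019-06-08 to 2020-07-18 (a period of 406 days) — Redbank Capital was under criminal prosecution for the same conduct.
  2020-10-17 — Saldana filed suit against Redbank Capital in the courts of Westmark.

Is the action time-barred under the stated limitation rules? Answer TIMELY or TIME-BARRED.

TIMELY

The limitation period began to run on 2016-06-11.
30 months from 2016-06-11 is 2018-12-11.
The plaintiff's legal incapacity from 2018-02-14 to 2018-04-25 tolled the period for 70 days, extending the deadline to 2019-02-19.
Because the automatic bankruptcy stay ran from 2018-07-11 to 2019-03-20, the deadline is extended by 252 days to 2019-10-29.
Because the pending criminal prosecution ran from 2019-06-08 to 2020-07-18, the deadline is extended by 406 days to 2020-12-08.
The other events in the timeline have no effect on the limitation period under the stated rules.
Filing on 2020-10-17 beat the 2020-12-08 deadline — the action is timely.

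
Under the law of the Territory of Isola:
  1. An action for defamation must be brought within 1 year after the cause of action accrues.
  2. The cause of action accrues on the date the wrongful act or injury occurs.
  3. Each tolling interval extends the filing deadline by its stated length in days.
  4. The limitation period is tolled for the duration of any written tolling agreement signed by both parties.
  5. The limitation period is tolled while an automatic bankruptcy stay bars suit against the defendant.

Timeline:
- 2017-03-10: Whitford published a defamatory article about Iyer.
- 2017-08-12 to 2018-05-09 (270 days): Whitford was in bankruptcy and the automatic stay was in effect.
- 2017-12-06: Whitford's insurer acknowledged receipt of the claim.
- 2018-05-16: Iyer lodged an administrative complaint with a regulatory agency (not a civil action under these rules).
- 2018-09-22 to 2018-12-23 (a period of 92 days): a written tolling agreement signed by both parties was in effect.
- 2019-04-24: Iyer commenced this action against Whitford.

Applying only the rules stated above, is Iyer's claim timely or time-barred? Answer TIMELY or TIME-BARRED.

TIME-BARRED

The claim accrued on 2017-03-10, when the wrongful act occurred.
The untolled deadline — 1 year after 2017-03-10 — is 2018-03-10.
Because the automatic bankruptcy stay ran from 2017-08-12 to 2018-05-09, the deadline is extended by 270 days to 2018-12-05.
The period was tolled for 92 days by the written tolling agreement (2018-09-22 to 2018-12-23), pushing the deadline to 2019-03-07.
Nothing else in the chronology tolls or restarts the period.
Iyer filed on 2019-04-24, after the 2019-03-07 deadline, so the action is time-barred.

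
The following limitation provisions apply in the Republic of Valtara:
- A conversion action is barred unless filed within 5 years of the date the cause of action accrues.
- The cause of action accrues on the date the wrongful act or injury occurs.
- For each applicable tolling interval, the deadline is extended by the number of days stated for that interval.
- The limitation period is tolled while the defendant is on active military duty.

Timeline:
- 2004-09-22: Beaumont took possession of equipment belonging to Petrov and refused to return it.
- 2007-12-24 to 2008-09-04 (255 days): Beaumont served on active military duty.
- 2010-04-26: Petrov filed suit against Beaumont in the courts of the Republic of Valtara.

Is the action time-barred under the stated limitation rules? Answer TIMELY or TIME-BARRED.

The claim accrued on 2004-09-22, when the wrongful act occurred.
5 years from 2004-09-22 is 2009-09-22.
The period was tolled for 255 days by the defendant's active military service (2007-12-24 to 2008-09-04), pushing the deadline to 2010-06-04.
Filing on 2010-04-26 beat the 2010-06-04 deadline — the action is timely.

TIMELY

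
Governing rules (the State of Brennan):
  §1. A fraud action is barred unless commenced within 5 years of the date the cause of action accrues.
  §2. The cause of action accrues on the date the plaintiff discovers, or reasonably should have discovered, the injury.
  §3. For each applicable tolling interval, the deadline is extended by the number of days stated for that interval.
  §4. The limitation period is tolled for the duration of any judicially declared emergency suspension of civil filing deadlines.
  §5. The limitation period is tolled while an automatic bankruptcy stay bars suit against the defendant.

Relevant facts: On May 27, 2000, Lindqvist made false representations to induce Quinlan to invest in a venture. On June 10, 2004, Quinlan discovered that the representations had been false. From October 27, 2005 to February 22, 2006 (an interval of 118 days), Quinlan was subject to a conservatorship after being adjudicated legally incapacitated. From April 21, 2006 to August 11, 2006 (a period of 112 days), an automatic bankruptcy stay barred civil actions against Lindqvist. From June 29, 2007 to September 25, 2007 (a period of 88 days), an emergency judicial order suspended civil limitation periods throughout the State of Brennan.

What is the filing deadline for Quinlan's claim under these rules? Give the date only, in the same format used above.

Accrual is tied to discovery, so the period began on June 10, 2004 rather than on May 27, 2000 when the act occurred.
Adding the 5 years base period to June 10, 2004 gives a deadline of June 10, 2009, before any tolling.
Because the automatic bankruptcy stay ran from April 21, 2006 to August 11, 2006, the deadline is extended by 112 days to September 30, 2009.
Because the emergency suspension of filing deadlines ran from June 29, 2007 to September 25, 2007, the deadline is extended by 88 days to December 27, 2009.
No stated provision tolls the period for the plaintiff's incapacity, so the interval from October 27, 2005 to February 22, 2006 has no effect on the deadline.

December 27, 2009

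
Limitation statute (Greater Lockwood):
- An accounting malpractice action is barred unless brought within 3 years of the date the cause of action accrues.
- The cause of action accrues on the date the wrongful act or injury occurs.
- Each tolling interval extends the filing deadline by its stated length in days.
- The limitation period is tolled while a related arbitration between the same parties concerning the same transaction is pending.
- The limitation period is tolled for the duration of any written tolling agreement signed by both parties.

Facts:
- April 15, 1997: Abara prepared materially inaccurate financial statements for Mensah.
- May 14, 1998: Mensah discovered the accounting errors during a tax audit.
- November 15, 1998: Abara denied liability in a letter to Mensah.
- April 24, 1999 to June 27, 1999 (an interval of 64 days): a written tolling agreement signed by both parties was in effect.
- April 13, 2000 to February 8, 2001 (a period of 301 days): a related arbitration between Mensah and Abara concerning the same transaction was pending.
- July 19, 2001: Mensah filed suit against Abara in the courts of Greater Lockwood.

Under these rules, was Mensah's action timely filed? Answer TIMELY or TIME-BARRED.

Accrual is governed by the date of the act, so the period began to run on April 15, 1997; the later discovery on May 14, 1998 is irrelevant under the stated rule.
The untolled deadline — 3 years after April 15, 1997 — is April 15, 2000.
Because the written tolling agreement ran from April 24, 1999 to June 27, 1999, the deadline is extended by 64 days to June 18, 2000.
The period was tolled for 301 days by the pending related arbitration (April 13, 2000 to February 8, 2001), pushing the deadline to April 15, 2001.
The other events in the timeline have no effect on the limitation period under the stated rules.
Filing on July 19, 2001 missed the April 15, 2001 deadline — the action is time-barred.

TIME-BARRED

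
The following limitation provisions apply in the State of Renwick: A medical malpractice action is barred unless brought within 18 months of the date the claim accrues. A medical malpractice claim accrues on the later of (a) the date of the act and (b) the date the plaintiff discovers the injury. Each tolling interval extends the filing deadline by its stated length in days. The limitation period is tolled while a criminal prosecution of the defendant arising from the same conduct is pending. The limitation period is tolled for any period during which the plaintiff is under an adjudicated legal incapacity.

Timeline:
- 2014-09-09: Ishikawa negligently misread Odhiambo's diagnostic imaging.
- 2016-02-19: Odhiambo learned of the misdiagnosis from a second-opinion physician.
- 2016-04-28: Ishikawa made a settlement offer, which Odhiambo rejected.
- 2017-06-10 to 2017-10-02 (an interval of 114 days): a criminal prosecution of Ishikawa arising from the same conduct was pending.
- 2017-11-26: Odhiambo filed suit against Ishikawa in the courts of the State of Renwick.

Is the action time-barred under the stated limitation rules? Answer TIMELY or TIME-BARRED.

TIMELY

Taking the later of the act (2014-09-09) and discovery (2016-02-19), the claim accrued on 2016-02-19.
The untolled deadline — 18 months after 2016-02-19 — is 2017-08-19.
The pending criminal prosecution from 2017-06-10 to 2017-10-02 tolled the period for 114 days, extending the deadline to 2017-12-11.
The other events in the timeline have no effect on the limitation period under the stated rules.
Odhiambo filed on 2017-11-26, before the 2017-12-11 deadline, so the action is timely.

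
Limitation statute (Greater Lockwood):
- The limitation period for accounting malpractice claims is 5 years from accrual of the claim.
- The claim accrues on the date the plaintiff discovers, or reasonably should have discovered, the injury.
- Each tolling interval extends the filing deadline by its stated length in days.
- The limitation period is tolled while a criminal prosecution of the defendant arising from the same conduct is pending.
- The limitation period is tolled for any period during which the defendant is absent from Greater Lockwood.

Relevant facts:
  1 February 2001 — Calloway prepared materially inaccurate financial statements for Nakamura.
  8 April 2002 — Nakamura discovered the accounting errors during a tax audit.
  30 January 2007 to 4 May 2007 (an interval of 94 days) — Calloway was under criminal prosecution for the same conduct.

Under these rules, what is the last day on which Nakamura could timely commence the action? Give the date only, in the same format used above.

Accrual is tied to discovery, so the period began on 8 April 2002 rather than on 1 February 2001 when the act occurred.
The untolled deadline — 5 years after 8 April 2002 — is 8 April 2007.
Because the pending criminal prosecution ran from 30 January 2007 to 4 May 2007, the deadline is extended by 94 days to 11 July 2007.

11 July 2007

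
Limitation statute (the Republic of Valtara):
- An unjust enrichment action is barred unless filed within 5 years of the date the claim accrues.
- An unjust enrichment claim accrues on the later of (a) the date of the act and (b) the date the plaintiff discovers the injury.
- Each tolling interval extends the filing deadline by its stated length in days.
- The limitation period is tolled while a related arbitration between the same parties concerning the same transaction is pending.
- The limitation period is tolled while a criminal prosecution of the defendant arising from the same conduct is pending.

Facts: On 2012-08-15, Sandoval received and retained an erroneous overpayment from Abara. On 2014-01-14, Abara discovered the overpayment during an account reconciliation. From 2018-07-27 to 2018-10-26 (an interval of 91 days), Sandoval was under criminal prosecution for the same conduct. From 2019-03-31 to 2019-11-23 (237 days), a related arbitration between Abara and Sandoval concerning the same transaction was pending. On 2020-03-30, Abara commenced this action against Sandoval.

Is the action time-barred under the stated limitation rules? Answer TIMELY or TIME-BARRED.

Taking the later of the act (2012-08-15) and discovery (2014-01-14), the claim accrued on 2014-01-14.
Adding the 5 years base period to 2014-01-14 gives a deadline of 2019-01-14, before any tolling.
The period was tolled for 91 days by the pending criminal prosecution (2018-07-27 to 2018-10-26), pushing the deadline to 2019-04-15.
The pending related arbitration from 2019-03-31 to 2019-11-23 tolled the period for 237 days, extending the deadline to 2019-12-08.
Abara filed on 2020-03-30, after the 2019-12-08 deadline, so the action is time-barred.

TIME-BARRED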